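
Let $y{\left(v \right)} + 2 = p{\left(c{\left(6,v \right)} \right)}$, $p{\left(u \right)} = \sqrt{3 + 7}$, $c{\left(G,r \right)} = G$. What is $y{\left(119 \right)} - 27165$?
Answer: $-27167 + \sqrt{10} \approx -27164.0$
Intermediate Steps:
$p{\left(u \right)} = \sqrt{10}$
$y{\left(v \right)} = -2 + \sqrt{10}$
$y{\left(119 \right)} - 27165 = \left(-2 + \sqrt{10}\right) - 27165 = -27167 + \sqrt{10}$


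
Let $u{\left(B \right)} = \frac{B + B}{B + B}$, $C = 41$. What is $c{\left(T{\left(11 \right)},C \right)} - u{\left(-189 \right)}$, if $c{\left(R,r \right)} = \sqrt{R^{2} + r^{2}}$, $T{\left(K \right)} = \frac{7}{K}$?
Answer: $-1 + \frac{5 \sqrt{8138}}{11} \approx 40.005$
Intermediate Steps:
$u{\left(B \right)} = 1$ ($u{\left(B \right)} = \frac{2 B}{2 B} = 2 B \frac{1}{2 B} = 1$)
$c{\left(T{\left(11 \right)},C \right)} - u{\left(-189 \right)} = \sqrt{\left(\frac{7}{11}\right)^{2} + 41^{2}} - 1 = \sqrt{\left(7 \cdot \frac{1}{11}\right)^{2} + 1681} - 1 = \sqrt{\left(\frac{7}{11}\right)^{2} + 1681} - 1 = \sqrt{\frac{49}{121} + 1681} - 1 = \sqrt{\frac{203450}{121}} - 1 = \frac{5 \sqrt{8138}}{11} - 1 = -1 + \frac{5 \sqrt{8138}}{11}$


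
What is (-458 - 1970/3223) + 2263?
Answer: 5815545/3223 ≈ 1804.4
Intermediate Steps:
(-458 - 1970/3223) + 2263 = -1478104/3223 + 2263 = 5815545/3223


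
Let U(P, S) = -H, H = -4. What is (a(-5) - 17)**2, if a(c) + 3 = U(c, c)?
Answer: 256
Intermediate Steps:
U(P, S) = 4 (U(P, S) = -1*(-4) = 4)
a(c) = 1 (a(c) = -3 + 4 = 1)
(a(-5) - 17)**2 = (1 - 17)**2 = (-16)**2 = 256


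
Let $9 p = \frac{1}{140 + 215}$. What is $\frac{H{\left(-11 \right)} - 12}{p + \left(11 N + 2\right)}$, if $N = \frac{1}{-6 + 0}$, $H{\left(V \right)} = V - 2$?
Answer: $- \frac{159750}{1067} \approx -149.72$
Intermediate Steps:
$H{\left(V \right)} = -2 + V$ ($H{\left(V \right)} = V - 2 = -2 + V$)
$N = - \frac{1}{6}$ ($N = \frac{1}{-6} = - \frac{1}{6} \approx -0.16667$)
$p = \frac{1}{3195}$ ($p = \frac{1}{9 \left(140 + 215\right)} = \frac{1}{9 \cdot 355} = \frac{1}{9} \cdot \frac{1}{355} = \frac{1}{3195} \approx 0.00031299$)
$\frac{H{\left(-11 \right)} - 12}{p + \left(11 N + 2\right)} = \frac{\left(-2 - 11\right) - 12}{\frac{1}{3195} + \left(11 \left(- \frac{1}{6}\right) + 2\right)} = \frac{-13 - 12}{\frac{1}{3195} + \left(- \frac{11}{6} + 2\right)} = \frac{1}{\frac{1}{3195} + \frac{1}{6}} \left(-25\right) = \frac{1}{\frac{1067}{6390}} \left(-25\right) = \frac{6390}{1067} \left(-25\right) = - \frac{159750}{1067}$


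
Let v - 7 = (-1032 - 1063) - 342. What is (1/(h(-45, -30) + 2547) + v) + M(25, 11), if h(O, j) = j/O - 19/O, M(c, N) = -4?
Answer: -279092131/114664 ≈ -2434.0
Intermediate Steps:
h(O, j) = -19/O + j/O
v = -2430 (v = 7 + ((-1032 - 1063) - 342) = 7 + (-2095 - 342) = 7 - 2437 = -2430)
(1/(h(-45, -30) + 2547) + v) + M(25, 11) = (1/((-19 - 30)/(-45) + 2547) - 2430) - 4 = (1/(-1/45*(-49) + 2547) - 2430) - 4 = (1/(49/45 + 2547) - 2430) - 4 = (1/(114664/45) - 2430) - 4 = (45/114664 - 2430) - 4 = -278633475/114664 - 4 = -279092131/114664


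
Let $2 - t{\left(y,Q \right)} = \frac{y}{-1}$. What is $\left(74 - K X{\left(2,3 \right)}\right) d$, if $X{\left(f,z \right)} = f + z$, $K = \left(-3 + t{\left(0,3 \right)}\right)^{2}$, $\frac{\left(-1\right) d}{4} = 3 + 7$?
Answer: $-2760$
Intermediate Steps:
$t{\left(y,Q \right)} = 2 + y$ ($t{\left(y,Q \right)} = 2 - \frac{y}{-1} = 2 - y \left(-1\right) = 2 - - y = 2 + y$)
$d = -40$ ($d = - 4 \left(3 + 7\right) = \left(-4\right) 10 = -40$)
$K = 1$ ($K = \left(-3 + \left(2 + 0\right)\right)^{2} = \left(-3 + 2\right)^{2} = \left(-1\right)^{2} = 1$)
$\left(74 - K X{\left(2,3 \right)}\right) d = \left(74 - 1 \left(2 + 3\right)\right) \left(-40\right) = \left(74 - 1 \cdot 5\right) \left(-40\right) = \left(74 - 5\right) \left(-40\right) = 69 \left(-40\right) = -2760$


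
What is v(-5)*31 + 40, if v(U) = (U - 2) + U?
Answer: -332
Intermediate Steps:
v(U) = -2 + 2*U (v(U) = (-2 + U) + U = -2 + 2*U)
v(-5)*31 + 40 = (-2 + 2*(-5))*31 + 40 = (-2 - 10)*31 + 40 = -12*31 + 40 = -372 + 40 = -332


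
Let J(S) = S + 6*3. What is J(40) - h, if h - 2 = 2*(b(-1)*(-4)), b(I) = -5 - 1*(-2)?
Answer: 32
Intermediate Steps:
J(S) = 18 + S (J(S) = S + 18 = 18 + S)
b(I) = -3 (b(I) = -5 + 2 = -3)
h = 26 (h = 2 + 2*(-3*(-4)) = 2 + 2*12 = 2 + 24 = 26)
J(40) - h = (18 + 40) - 1*26 = 58 - 26 = 32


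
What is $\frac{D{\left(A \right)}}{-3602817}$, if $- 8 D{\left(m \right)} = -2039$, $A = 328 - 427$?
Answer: $- \frac{2039}{28822536} \approx -7.0743 \cdot 10^{-5}$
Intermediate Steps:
$A = -99$ ($A = 328 - 427 = -99$)
$D{\left(m \right)} = \frac{2039}{8}$ ($D{\left(m \right)} = \left(- \frac{1}{8}\right) \left(-2039\right) = \frac{2039}{8}$)
$\frac{D{\left(A \right)}}{-3602817} = \frac{2039}{8 \left(-3602817\right)} = \frac{2039}{8} \left(- \frac{1}{3602817}\right) = - \frac{2039}{28822536}$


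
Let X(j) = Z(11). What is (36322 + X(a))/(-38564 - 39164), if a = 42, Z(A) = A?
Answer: -36333/77728 ≈ -0.46744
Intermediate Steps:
X(j) = 11
(36322 + X(a))/(-38564 - 39164) = (36322 + 11)/(-38564 - 39164) = 36333/(-77728) = 36333*(-1/77728) = -36333/77728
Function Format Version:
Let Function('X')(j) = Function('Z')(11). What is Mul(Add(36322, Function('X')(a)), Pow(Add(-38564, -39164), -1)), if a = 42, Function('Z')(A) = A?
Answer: Rational(-36333, 77728) ≈ -0.46744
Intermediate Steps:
Function('X')(j) = 11
Mul(Add(36322, Function('X')(a)), Pow(Add(-38564, -39164), -1)) = Mul(Add(36322, 11), Pow(Add(-38564, -39164), -1)) = Mul(36333, Pow(-77728, -1)) = Mul(36333, Rational(-1, 77728)) = Rational(-36333, 77728)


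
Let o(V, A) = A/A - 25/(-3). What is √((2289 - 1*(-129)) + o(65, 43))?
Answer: √21846/3 ≈ 49.268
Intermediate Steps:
o(V, A) = 28/3 (o(V, A) = 1 - 25*(-⅓) = 1 + 25/3 = 28/3)
√((2289 - 1*(-129)) + o(65, 43)) = √((2289 - 1*(-129)) + 28/3) = √((2289 + 129) + 28/3) = √(2418 + 28/3) = √(7282/3) = √21846/3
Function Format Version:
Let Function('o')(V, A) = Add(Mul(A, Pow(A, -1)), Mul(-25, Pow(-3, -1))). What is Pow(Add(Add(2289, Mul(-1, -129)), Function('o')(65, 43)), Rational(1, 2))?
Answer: Mul(Rational(1, 3), Pow(21846, Rational(1, 2))) ≈ 49.268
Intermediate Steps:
Function('o')(V, A) = Rational(28, 3) (Function('o')(V, A) = Add(1, Mul(-25, Rational(-1, 3))) = Add(1, Rational(25, 3)) = Rational(28, 3))
Pow(Add(Add(2289, Mul(-1, -129)), Function('o')(65, 43)), Rational(1, 2)) = Pow(Add(Add(2289, Mul(-1, -129)), Rational(28, 3)), Rational(1, 2)) = Pow(Add(Add(2289, 129), Rational(28, 3)), Rational(1, 2)) = Pow(Add(2418, Rational(28, 3)), Rational(1, 2)) = Pow(Rational(7282, 3), Rational(1, 2)) = Mul(Rational(1, 3), Pow(21846, Rational(1, 2)))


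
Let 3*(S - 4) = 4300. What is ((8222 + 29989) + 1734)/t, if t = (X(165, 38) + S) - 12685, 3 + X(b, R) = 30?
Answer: -119835/33662 ≈ -3.5599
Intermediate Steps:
S = 4312/3 (S = 4 + (⅓)*4300 = 4 + 4300/3 = 4312/3 ≈ 1437.3)
X(b, R) = 27 (X(b, R) = -3 + 30 = 27)
t = -33662/3 (t = (27 + 4312/3) - 12685 = 4393/3 - 12685 = -33662/3 ≈ -11221.)
((8222 + 29989) + 1734)/t = ((8222 + 29989) + 1734)/(-33662/3) = (38211 + 1734)*(-3/33662) = 39945*(-3/33662) = -119835/33662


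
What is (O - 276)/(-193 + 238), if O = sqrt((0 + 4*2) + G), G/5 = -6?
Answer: -92/15 + I*sqrt(22)/45 ≈ -6.1333 + 0.10423*I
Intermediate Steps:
G = -30 (G = 5*(-6) = -30)
O = I*sqrt(22) (O = sqrt((0 + 4*2) - 30) = sqrt((0 + 8) - 30) = sqrt(8 - 30) = sqrt(-22) = I*sqrt(22) ≈ 4.6904*I)
(O - 276)/(-193 + 238) = (I*sqrt(22) - 276)/(-193 + 238) = (-276 + I*sqrt(22))/45 = (-276 + I*sqrt(22))*(1/45) = -92/15 + I*sqrt(22)/45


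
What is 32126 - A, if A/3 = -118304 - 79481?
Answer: 625481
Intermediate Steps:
A = -593355 (A = 3*(-118304 - 79481) = 3*(-197785) = -593355)
32126 - A = 32126 - 1*(-593355) = 32126 + 593355 = 625481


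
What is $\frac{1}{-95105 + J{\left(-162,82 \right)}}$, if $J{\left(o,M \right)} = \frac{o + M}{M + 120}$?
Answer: $- \frac{101}{9605645} \approx -1.0515 \cdot 10^{-5}$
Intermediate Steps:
$J{\left(o,M \right)} = \frac{M + o}{120 + M}$
$\frac{1}{-95105 + J{\left(-162,82 \right)}} = \frac{1}{-95105 + \frac{82 - 162}{120 + 82}} = \frac{1}{-95105 + \frac{1}{202} \left(-80\right)} = \frac{1}{-95105 - \frac{40}{101}} = \frac{1}{- \frac{9605645}{101}} = - \frac{101}{9605645}$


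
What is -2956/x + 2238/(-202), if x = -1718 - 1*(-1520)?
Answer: 38497/9999 ≈ 3.8501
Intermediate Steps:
x = -198 (x = -1718 + 1520 = -198)
-2956/x + 2238/(-202) = -2956/(-198) + 2238/(-202) = -2956*(-1/198) + 2238*(-1/202) = 1478/99 - 1119/101 = 38497/9999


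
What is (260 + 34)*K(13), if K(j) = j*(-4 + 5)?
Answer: 3822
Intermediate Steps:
K(j) = j (K(j) = j*1 = j)
(260 + 34)*K(13) = (260 + 34)*13 = 294*13 = 3822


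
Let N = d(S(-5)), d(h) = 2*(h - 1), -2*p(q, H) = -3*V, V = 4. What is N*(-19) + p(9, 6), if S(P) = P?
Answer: 234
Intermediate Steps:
p(q, H) = 6 (p(q, H) = -(-3)*4/2 = -1/2*(-12) = 6)
d(h) = -2 + 2*h (d(h) = 2*(-1 + h) = -2 + 2*h)
N = -12 (N = -2 + 2*(-5) = -2 - 10 = -12)
N*(-19) + p(9, 6) = -12*(-19) + 6 = 228 + 6 = 234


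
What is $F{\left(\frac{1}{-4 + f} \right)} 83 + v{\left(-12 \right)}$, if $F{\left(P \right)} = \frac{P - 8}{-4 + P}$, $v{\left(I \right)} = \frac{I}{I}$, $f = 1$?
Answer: $\frac{2088}{13} \approx 160.62$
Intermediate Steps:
$v{\left(I \right)} = 1$
$F{\left(P \right)} = \frac{-8 + P}{-4 + P}$
$F{\left(\frac{1}{-4 + f} \right)} 83 + v{\left(-12 \right)} = \frac{-8 + \frac{1}{-4 + 1}}{-4 + \frac{1}{-4 + 1}} \cdot 83 + 1 = \frac{-8 + \frac{1}{-3}}{-4 + \frac{1}{-3}} \cdot 83 + 1 = \frac{-8 - \frac{1}{3}}{-4 - \frac{1}{3}} \cdot 83 + 1 = \frac{1}{- \frac{13}{3}} \left(- \frac{25}{3}\right) 83 + 1 = \left(- \frac{3}{13}\right) \left(- \frac{25}{3}\right) 83 + 1 = \frac{25}{13} \cdot 83 + 1 = \frac{2075}{13} + 1 = \frac{2088}{13}$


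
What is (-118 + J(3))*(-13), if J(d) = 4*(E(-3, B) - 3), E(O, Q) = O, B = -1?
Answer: 1846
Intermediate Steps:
J(d) = -24 (J(d) = 4*(-3 - 3) = 4*(-6) = -24)
(-118 + J(3))*(-13) = (-118 - 24)*(-13) = -142*(-13) = 1846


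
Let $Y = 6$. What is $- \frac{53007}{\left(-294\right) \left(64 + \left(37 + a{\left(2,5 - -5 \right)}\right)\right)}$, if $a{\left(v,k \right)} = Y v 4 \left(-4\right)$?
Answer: $- \frac{17669}{8918} \approx -1.9813$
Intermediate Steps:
$a{\left(v,k \right)} = - 96 v$ ($a{\left(v,k \right)} = 6 v 4 \left(-4\right) = 6 v \left(-16\right) = - 96 v$)
$- \frac{53007}{\left(-294\right) \left(64 + \left(37 + a{\left(2,5 - -5 \right)}\right)\right)} = - \frac{53007}{\left(-294\right) \left(64 + \left(37 - 192\right)\right)} = - \frac{53007}{\left(-294\right) \left(64 - 155\right)} = - \frac{53007}{\left(-294\right) \left(-91\right)} = - \frac{53007}{26754} = \left(-53007\right) \frac{1}{26754} = - \frac{17669}{8918}$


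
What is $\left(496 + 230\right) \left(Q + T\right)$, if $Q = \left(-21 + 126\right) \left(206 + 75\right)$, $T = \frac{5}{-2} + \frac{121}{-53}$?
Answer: $\frac{1135109349}{53} \approx 2.1417 \cdot 10^{7}$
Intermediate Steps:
$T = - \frac{507}{106}$ ($T = 5 \left(- \frac{1}{2}\right) + 121 \left(- \frac{1}{53}\right) = - \frac{5}{2} - \frac{121}{53} = - \frac{507}{106} \approx -4.783$)
$Q = 29505$ ($Q = 105 \cdot 281 = 29505$)
$\left(496 + 230\right) \left(Q + T\right) = \left(496 + 230\right) \left(29505 - \frac{507}{106}\right) = 726 \cdot \frac{3127023}{106} = \frac{1135109349}{53}$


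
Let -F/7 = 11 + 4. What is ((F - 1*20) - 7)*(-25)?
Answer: 3300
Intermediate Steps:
F = -105 (F = -7*(11 + 4) = -7*15 = -105)
((F - 1*20) - 7)*(-25) = ((-105 - 1*20) - 7)*(-25) = ((-105 - 20) - 7)*(-25) = (-125 - 7)*(-25) = -132*(-25) = 3300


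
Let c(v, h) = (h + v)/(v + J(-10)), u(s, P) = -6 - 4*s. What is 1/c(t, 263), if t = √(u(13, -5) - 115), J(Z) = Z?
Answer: -9/254 + I*√173/254 ≈ -0.035433 + 0.051783*I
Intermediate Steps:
u(s, P) = -6 - 4*s
t = I*√173 (t = √((-6 - 4*13) - 115) = √((-6 - 52) - 115) = √(-58 - 115) = √(-173) = I*√173 ≈ 13.153*I)
c(v, h) = (h + v)/(-10 + v) (c(v, h) = (h + v)/(v - 10) = (h + v)/(-10 + v))
1/c(t, 263) = 1/((263 + I*√173)/(-10 + I*√173)) = (-10 + I*√173)/(263 + I*√173)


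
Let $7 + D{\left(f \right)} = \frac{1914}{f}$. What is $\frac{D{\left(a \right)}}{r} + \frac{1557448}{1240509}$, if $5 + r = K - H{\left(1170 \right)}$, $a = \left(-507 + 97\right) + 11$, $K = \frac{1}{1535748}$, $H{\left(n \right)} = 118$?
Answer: $\frac{42117351876753260}{31165681495172091} \approx 1.3514$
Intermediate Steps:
$K = \frac{1}{1535748} \approx 6.5115 \cdot 10^{-7}$
$a = -399$ ($a = -410 + 11 = -399$)
$D{\left(f \right)} = -7 + \frac{1914}{f}$
$r = - \frac{188897003}{1535748}$ ($r = -5 + \left(\frac{1}{1535748} - 118\right) = -5 - \frac{181218263}{1535748} = - \frac{188897003}{1535748} \approx -123.0$)
$\frac{D{\left(a \right)}}{r} + \frac{1557448}{1240509} = \frac{-7 + \frac{1914}{-399}}{- \frac{188897003}{1535748}} + \frac{1557448}{1240509} = \left(-7 + 1914 \left(- \frac{1}{399}\right)\right) \left(- \frac{1535748}{188897003}\right) + 1557448 \cdot \frac{1}{1240509} = \left(-7 - \frac{638}{133}\right) \left(- \frac{1535748}{188897003}\right) + \frac{1557448}{1240509} = \left(- \frac{1569}{133}\right) \left(- \frac{1535748}{188897003}\right) + \frac{1557448}{1240509} = \frac{2409588612}{25123301399} + \frac{1557448}{1240509} = \frac{42117351876753260}{31165681495172091}$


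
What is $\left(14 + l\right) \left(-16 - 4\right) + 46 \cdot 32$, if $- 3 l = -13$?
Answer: $\frac{3316}{3} \approx 1105.3$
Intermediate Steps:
$l = \frac{13}{3}$ ($l = \left(- \frac{1}{3}\right) \left(-13\right) = \frac{13}{3} \approx 4.3333$)
$\left(14 + l\right) \left(-16 - 4\right) + 46 \cdot 32 = \left(14 + \frac{13}{3}\right) \left(-16 - 4\right) + 46 \cdot 32 = \frac{55}{3} \left(-20\right) + 1472 = - \frac{1100}{3} + 1472 = \frac{3316}{3}$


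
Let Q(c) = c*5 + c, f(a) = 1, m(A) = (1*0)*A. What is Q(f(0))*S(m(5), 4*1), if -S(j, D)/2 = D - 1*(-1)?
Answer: -60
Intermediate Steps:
m(A) = 0 (m(A) = 0*A = 0)
S(j, D) = -2 - 2*D (S(j, D) = -2*(D - 1*(-1)) = -2*(D + 1) = -2*(1 + D) = -2 - 2*D)
Q(c) = 6*c (Q(c) = 5*c + c = 6*c)
Q(f(0))*S(m(5), 4*1) = (6*1)*(-2 - 8) = 6*(-2 - 2*4) = 6*(-2 - 8) = 6*(-10) = -60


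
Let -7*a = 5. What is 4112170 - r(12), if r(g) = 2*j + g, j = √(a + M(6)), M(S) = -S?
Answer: 4112158 - 2*I*√329/7 ≈ 4.1122e+6 - 5.1824*I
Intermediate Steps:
a = -5/7 (a = -⅐*5 = -5/7 ≈ -0.71429)
j = I*√329/7 (j = √(-5/7 - 1*6) = √(-5/7 - 6) = √(-47/7) = I*√329/7 ≈ 2.5912*I)
r(g) = g + 2*I*√329/7 (r(g) = 2*(I*√329/7) + g = 2*I*√329/7 + g = g + 2*I*√329/7)
4112170 - r(12) = 4112170 - (12 + 2*I*√329/7) = 4112170 + (-12 - 2*I*√329/7) = 4112158 - 2*I*√329/7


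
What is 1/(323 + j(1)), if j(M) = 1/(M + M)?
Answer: 2/647 ≈ 0.0030912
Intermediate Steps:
j(M) = 1/(2*M)
1/(323 + j(1)) = 1/(323 + (1/2)/1) = 1/(323 + (1/2)*1) = 1/(323 + 1/2) = 1/(647/2) = 2/647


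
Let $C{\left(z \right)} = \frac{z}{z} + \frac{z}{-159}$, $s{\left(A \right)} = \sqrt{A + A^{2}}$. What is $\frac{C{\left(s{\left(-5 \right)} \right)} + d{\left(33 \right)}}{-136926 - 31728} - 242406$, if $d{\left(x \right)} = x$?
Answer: $- \frac{20441370779}{84327} + \frac{\sqrt{5}}{13407993} \approx -2.4241 \cdot 10^{5}$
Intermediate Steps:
$C{\left(z \right)} = 1 - \frac{z}{159}$ ($C{\left(z \right)} = 1 + z \left(- \frac{1}{159}\right) = 1 - \frac{z}{159}$)
$\frac{C{\left(s{\left(-5 \right)} \right)} + d{\left(33 \right)}}{-136926 - 31728} - 242406 = \frac{\left(1 - \frac{\sqrt{- 5 \left(1 - 5\right)}}{159}\right) + 33}{-136926 - 31728} - 242406 = \frac{\left(1 - \frac{\sqrt{\left(-5\right) \left(-4\right)}}{159}\right) + 33}{-168654} - 242406 = \left(\left(1 - \frac{\sqrt{20}}{159}\right) + 33\right) \left(- \frac{1}{168654}\right) - 242406 = \left(\left(1 - \frac{2 \sqrt{5}}{159}\right) + 33\right) \left(- \frac{1}{168654}\right) - 242406 = \left(34 - \frac{2 \sqrt{5}}{159}\right) \left(- \frac{1}{168654}\right) - 242406 = \left(- \frac{17}{84327} + \frac{\sqrt{5}}{13407993}\right) - 242406 = - \frac{20441370779}{84327} + \frac{\sqrt{5}}{13407993}$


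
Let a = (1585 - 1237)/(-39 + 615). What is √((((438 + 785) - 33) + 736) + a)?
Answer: √277431/12 ≈ 43.893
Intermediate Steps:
a = 29/48 (a = 348/576 = 348*(1/576) = 29/48 ≈ 0.60417)
√((((438 + 785) - 33) + 736) + a) = √((((438 + 785) - 33) + 736) + 29/48) = √(((1223 - 33) + 736) + 29/48) = √((1190 + 736) + 29/48) = √(1926 + 29/48) = √(92477/48) = √277431/12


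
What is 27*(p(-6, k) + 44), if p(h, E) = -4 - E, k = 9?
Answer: 837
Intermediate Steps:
27*(p(-6, k) + 44) = 27*((-4 - 1*9) + 44) = 27*((-4 - 9) + 44) = 27*(-13 + 44) = 27*31 = 837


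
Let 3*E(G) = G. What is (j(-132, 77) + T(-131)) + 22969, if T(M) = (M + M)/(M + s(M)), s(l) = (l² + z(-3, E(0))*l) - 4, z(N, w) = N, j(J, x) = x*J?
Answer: 223050033/17419 ≈ 12805.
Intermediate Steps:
E(G) = G/3
j(J, x) = J*x
s(l) = -4 + l² - 3*l (s(l) = (l² - 3*l) - 4 = -4 + l² - 3*l)
T(M) = 2*M/(-4 + M² - 2*M) (T(M) = (M + M)/(M + (-4 + M² - 3*M)) = (2*M)/(-4 + M² - 2*M) = 2*M/(-4 + M² - 2*M))
(j(-132, 77) + T(-131)) + 22969 = (-132*77 + 2*(-131)/(-4 + (-131)² - 2*(-131))) + 22969 = (-10164 + 2*(-131)/(-4 + 17161 + 262)) + 22969 = (-10164 + 2*(-131)/17419) + 22969 = (-10164 + 2*(-131)*(1/17419)) + 22969 = (-10164 - 262/17419) + 22969 = -177046978/17419 + 22969 = 223050033/17419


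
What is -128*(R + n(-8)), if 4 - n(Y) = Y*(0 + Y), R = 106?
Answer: -5888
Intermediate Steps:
n(Y) = 4 - Y² (n(Y) = 4 - Y*(0 + Y) = 4 - Y*Y = 4 - Y²)
-128*(R + n(-8)) = -128*(106 + (4 - 1*(-8)²)) = -128*(106 + (4 - 1*64)) = -128*(106 + (4 - 64)) = -128*(106 - 60) = -128*46 = -5888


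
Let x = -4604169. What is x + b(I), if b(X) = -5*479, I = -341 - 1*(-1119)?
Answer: -4606564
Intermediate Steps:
I = 778 (I = -341 + 1119 = 778)
b(X) = -2395
x + b(I) = -4604169 - 2395 = -4606564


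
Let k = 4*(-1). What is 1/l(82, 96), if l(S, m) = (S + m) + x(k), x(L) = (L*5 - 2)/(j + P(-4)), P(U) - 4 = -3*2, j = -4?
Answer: 3/545 ≈ 0.0055046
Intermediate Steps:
k = -4
P(U) = -2 (P(U) = 4 - 3*2 = 4 - 6 = -2)
x(L) = ⅓ - 5*L/6 (x(L) = (L*5 - 2)/(-4 - 2) = (5*L - 2)/(-6) = (-2 + 5*L)*(-⅙) = ⅓ - 5*L/6)
l(S, m) = 11/3 + S + m (l(S, m) = (S + m) + (⅓ - ⅚*(-4)) = (S + m) + (⅓ + 10/3) = (S + m) + 11/3 = 11/3 + S + m)
1/l(82, 96) = 1/(11/3 + 82 + 96) = 1/(545/3) = 3/545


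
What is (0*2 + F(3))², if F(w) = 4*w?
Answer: 144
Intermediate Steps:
(0*2 + F(3))² = (0*2 + 4*3)² = (0 + 12)² = 12² = 144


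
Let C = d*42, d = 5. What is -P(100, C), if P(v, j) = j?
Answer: -210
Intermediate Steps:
C = 210 (C = 5*42 = 210)
-P(100, C) = -1*210 = -210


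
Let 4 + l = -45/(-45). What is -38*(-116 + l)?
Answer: 4522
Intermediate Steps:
l = -3 (l = -4 - 45/(-45) = -4 - 45*(-1/45) = -4 + 1 = -3)
-38*(-116 + l) = -38*(-116 - 3) = -38*(-119) = 4522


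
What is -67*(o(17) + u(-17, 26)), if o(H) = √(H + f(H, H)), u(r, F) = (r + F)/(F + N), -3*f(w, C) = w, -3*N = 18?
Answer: -603/20 - 67*√102/3 ≈ -255.71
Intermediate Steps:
N = -6 (N = -⅓*18 = -6)
f(w, C) = -w/3
u(r, F) = (F + r)/(-6 + F) (u(r, F) = (r + F)/(F - 6) = (F + r)/(-6 + F))
o(H) = √6*√H/3 (o(H) = √(H - H/3) = √(2*H/3) = √6*√H/3)
-67*(o(17) + u(-17, 26)) = -67*(√6*√17/3 + (26 - 17)/(-6 + 26)) = -67*(√102/3 + 9/20) = -67*(9/20 + √102/3) = -603/20 - 67*√102/3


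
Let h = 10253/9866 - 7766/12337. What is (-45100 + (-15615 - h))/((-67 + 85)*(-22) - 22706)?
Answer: 7390087933935/2811902483884 ≈ 2.6281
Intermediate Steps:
h = 49871905/121716842 (h = 10253*(1/9866) - 7766*1/12337 = 10253/9866 - 7766/12337 = 49871905/121716842 ≈ 0.40974)
(-45100 + (-15615 - h))/((-67 + 85)*(-22) - 22706) = (-45100 + (-15615 - 1*49871905/121716842))/((-67 + 85)*(-22) - 22706) = (-45100 + (-15615 - 49871905/121716842))/(18*(-22) - 22706) = (-45100 - 1900658359735/121716842)/(-396 - 22706) = -7390087933935/121716842/(-23102) = -7390087933935/121716842*(-1/23102) = 7390087933935/2811902483884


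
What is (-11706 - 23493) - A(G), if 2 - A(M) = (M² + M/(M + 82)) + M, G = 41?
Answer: -100436/3 ≈ -33479.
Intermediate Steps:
A(M) = 2 - M - M² - M/(82 + M) (A(M) = 2 - ((M² + M/(M + 82)) + M) = 2 - ((M² + M/(82 + M)) + M) = 2 - (M + M² + M/(82 + M)) = 2 + (-M - M² - M/(82 + M)) = 2 - M - M² - M/(82 + M))
(-11706 - 23493) - A(G) = (-11706 - 23493) - (164 - 1*41³ - 83*41² - 81*41)/(82 + 41) = -35199 - (164 - 1*68921 - 83*1681 - 3321)/123 = -35199 - (164 - 68921 - 139523 - 3321)/123 = -35199 - (-211601)/123 = -35199 - 1*(-5161/3) = -35199 + 5161/3 = -100436/3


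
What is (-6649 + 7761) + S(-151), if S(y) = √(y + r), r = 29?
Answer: 1112 + I*√122 ≈ 1112.0 + 11.045*I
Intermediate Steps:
S(y) = √(29 + y) (S(y) = √(y + 29) = √(29 + y))
(-6649 + 7761) + S(-151) = (-6649 + 7761) + √(29 - 151) = 1112 + √(-122) = 1112 + I*√122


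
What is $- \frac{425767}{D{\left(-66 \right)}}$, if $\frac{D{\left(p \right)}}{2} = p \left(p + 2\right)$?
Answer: $- \frac{425767}{8448} \approx -50.399$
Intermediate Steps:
$D{\left(p \right)} = 2 p \left(2 + p\right)$ ($D{\left(p \right)} = 2 p \left(p + 2\right) = 2 p \left(2 + p\right)$)
$- \frac{425767}{D{\left(-66 \right)}} = - \frac{425767}{2 \left(-66\right) \left(2 - 66\right)} = - \frac{425767}{2 \left(-66\right) \left(-64\right)} = - \frac{425767}{8448}$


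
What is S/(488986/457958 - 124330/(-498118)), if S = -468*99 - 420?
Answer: -444372155689712/12521276937 ≈ -35489.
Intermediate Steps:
S = -46752 (S = -46332 - 420 = -46752)
S/(488986/457958 - 124330/(-498118)) = -46752/(488986/457958 - 124330/(-498118)) = -46752/(488986*(1/457958) - 124330*(-1/498118)) = -46752/(244493/228979 + 62165/249059) = -46752/75127661622/57029280761 = -46752*57029280761/75127661622 = -444372155689712/12521276937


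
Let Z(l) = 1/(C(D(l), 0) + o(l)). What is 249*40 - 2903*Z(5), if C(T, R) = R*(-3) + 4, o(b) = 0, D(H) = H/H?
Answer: 36937/4 ≈ 9234.3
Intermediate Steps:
D(H) = 1
C(T, R) = 4 - 3*R (C(T, R) = -3*R + 4 = 4 - 3*R)
Z(l) = 1/4 (Z(l) = 1/((4 - 3*0) + 0) = 1/((4 + 0) + 0) = 1/(4 + 0) = 1/4)
249*40 - 2903*Z(5) = 249*40 - 2903*1/4 = 9960 - 2903/4 = 36937/4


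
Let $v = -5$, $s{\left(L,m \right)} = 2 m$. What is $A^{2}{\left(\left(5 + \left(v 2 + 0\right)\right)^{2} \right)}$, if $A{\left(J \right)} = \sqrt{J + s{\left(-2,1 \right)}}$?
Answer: $27$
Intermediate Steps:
$A{\left(J \right)} = \sqrt{2 + J}$ ($A{\left(J \right)} = \sqrt{J + 2 \cdot 1} = \sqrt{J + 2} = \sqrt{2 + J}$)
$A^{2}{\left(\left(5 + \left(v 2 + 0\right)\right)^{2} \right)} = \left(\sqrt{2 + \left(5 + \left(\left(-5\right) 2 + 0\right)\right)^{2}}\right)^{2} = \left(\sqrt{2 + \left(5 + \left(-10 + 0\right)\right)^{2}}\right)^{2} = \left(\sqrt{2 + \left(5 - 10\right)^{2}}\right)^{2} = \left(\sqrt{2 + \left(-5\right)^{2}}\right)^{2} = \left(\sqrt{2 + 25}\right)^{2} = \left(\sqrt{27}\right)^{2} = \left(3 \sqrt{3}\right)^{2} = 27$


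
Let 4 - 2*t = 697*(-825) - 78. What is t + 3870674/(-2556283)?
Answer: 1470128505933/5112566 ≈ 2.8755e+5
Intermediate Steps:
t = 575107/2 (t = 2 - (697*(-825) - 78)/2 = 2 - (-575025 - 78)/2 = 2 - ½*(-575103) = 2 + 575103/2 = 575107/2 ≈ 2.8755e+5)
t + 3870674/(-2556283) = 575107/2 + 3870674/(-2556283) = 575107/2 + 3870674*(-1/2556283) = 575107/2 - 3870674/2556283 = 1470128505933/5112566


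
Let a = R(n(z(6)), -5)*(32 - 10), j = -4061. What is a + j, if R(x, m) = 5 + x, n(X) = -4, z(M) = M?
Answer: -4039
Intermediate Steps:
a = 22 (a = (5 - 4)*(32 - 10) = 1*22 = 22)
a + j = 22 - 4061 = -4039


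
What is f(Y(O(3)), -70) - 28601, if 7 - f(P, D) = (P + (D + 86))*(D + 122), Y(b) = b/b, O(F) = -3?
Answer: -29478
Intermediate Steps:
Y(b) = 1
f(P, D) = 7 - (122 + D)*(86 + D + P) (f(P, D) = 7 - (P + (D + 86))*(D + 122) = 7 - (P + (86 + D))*(122 + D) = 7 - (86 + D + P)*(122 + D) = 7 - (122 + D)*(86 + D + P))
f(Y(O(3)), -70) - 28601 = (-10485 - 1*(-70)**2 - 208*(-70) - 122*1 - 1*(-70)*1) - 28601 = (-10485 - 1*4900 + 14560 - 122 + 70) - 28601 = (-10485 - 4900 + 14560 - 122 + 70) - 28601 = -877 - 28601 = -29478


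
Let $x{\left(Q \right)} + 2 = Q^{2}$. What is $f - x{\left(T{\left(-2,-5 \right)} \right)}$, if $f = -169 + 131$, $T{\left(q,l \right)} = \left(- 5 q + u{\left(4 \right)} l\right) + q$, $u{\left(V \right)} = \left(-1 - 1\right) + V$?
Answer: $-40$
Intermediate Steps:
$u{\left(V \right)} = -2 + V$
$T{\left(q,l \right)} = - 4 q + 2 l$ ($T{\left(q,l \right)} = \left(- 5 q + \left(-2 + 4\right) l\right) + q = \left(- 5 q + 2 l\right) + q = - 4 q + 2 l$)
$x{\left(Q \right)} = -2 + Q^{2}$
$f = -38$
$f - x{\left(T{\left(-2,-5 \right)} \right)} = -38 - \left(-2 + \left(\left(-4\right) \left(-2\right) + 2 \left(-5\right)\right)^{2}\right) = -38 - \left(-2 + \left(8 - 10\right)^{2}\right) = -38 - \left(-2 + \left(-2\right)^{2}\right) = -38 - \left(-2 + 4\right) = -38 - 2 = -40$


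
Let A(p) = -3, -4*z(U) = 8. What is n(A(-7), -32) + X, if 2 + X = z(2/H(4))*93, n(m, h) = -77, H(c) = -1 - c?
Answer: -265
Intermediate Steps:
z(U) = -2 (z(U) = -¼*8 = -2)
X = -188 (X = -2 - 2*93 = -2 - 186 = -188)
n(A(-7), -32) + X = -77 - 188 = -265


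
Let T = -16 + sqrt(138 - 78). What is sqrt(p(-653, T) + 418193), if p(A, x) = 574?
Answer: sqrt(418767) ≈ 647.12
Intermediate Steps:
T = -16 + 2*sqrt(15) (T = -16 + sqrt(60) = -16 + 2*sqrt(15) ≈ -8.2540)
sqrt(p(-653, T) + 418193) = sqrt(574 + 418193) = sqrt(418767)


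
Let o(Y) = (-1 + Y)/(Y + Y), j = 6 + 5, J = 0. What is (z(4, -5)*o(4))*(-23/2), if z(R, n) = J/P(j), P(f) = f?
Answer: 0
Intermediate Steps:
j = 11
z(R, n) = 0 (z(R, n) = 0/11 = 0*(1/11) = 0)
o(Y) = (-1 + Y)/(2*Y) (o(Y) = (-1 + Y)/((2*Y)) = (-1 + Y)*(1/(2*Y)) = (-1 + Y)/(2*Y))
(z(4, -5)*o(4))*(-23/2) = (0*((½)*(-1 + 4)/4))*(-23/2) = (0*((½)*(¼)*3))*(-23*½) = (0*(3/8))*(-23/2) = 0*(-23/2) = 0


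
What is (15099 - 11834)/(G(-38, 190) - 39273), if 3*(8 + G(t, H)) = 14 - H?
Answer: -9795/118019 ≈ -0.082995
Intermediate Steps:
G(t, H) = -10/3 - H/3 (G(t, H) = -8 + (14 - H)/3 = -8 + (14/3 - H/3) = -10/3 - H/3)
(15099 - 11834)/(G(-38, 190) - 39273) = (15099 - 11834)/((-10/3 - ⅓*190) - 39273) = 3265/((-10/3 - 190/3) - 39273) = 3265/(-200/3 - 39273) = 3265/(-118019/3) = 3265*(-3/118019) = -9795/118019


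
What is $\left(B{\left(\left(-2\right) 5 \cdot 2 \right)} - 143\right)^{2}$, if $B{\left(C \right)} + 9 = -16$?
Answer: $28224$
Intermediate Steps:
$B{\left(C \right)} = -25$ ($B{\left(C \right)} = -9 - 16 = -25$)
$\left(B{\left(\left(-2\right) 5 \cdot 2 \right)} - 143\right)^{2} = \left(-25 - 143\right)^{2} = \left(-168\right)^{2} = 28224$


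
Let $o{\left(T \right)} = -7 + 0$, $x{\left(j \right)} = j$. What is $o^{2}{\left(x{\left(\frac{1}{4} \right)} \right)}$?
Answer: $49$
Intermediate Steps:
$o{\left(T \right)} = -7$
$o^{2}{\left(x{\left(\frac{1}{4} \right)} \right)} = \left(-7\right)^{2} = 49$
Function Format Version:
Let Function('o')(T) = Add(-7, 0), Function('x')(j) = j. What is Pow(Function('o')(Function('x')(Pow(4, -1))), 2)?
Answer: 49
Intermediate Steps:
Function('o')(T) = -7
Pow(Function('o')(Function('x')(Pow(4, -1))), 2) = Pow(-7, 2) = 49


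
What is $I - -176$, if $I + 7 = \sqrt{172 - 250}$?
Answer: $169 + i \sqrt{78} \approx 169.0 + 8.8318 i$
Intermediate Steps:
$I = -7 + i \sqrt{78}$ ($I = -7 + \sqrt{172 - 250} = -7 + \sqrt{-78} = -7 + i \sqrt{78} \approx -7.0 + 8.8318 i$)
$I - -176 = \left(-7 + i \sqrt{78}\right) - -176 = \left(-7 + i \sqrt{78}\right) + 176 = 169 + i \sqrt{78}$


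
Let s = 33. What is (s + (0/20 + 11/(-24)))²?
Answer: 609961/576 ≈ 1059.0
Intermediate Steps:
(s + (0/20 + 11/(-24)))² = (33 + (0/20 + 11/(-24)))² = (33 + (0*(1/20) + 11*(-1/24)))² = (33 + (0 - 11/24))² = (33 - 11/24)² = (781/24)² = 609961/576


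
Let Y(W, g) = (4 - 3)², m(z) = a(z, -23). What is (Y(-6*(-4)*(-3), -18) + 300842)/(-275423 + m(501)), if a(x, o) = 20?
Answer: -100281/91801 ≈ -1.0924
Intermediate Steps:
m(z) = 20
Y(W, g) = 1 (Y(W, g) = 1² = 1)
(Y(-6*(-4)*(-3), -18) + 300842)/(-275423 + m(501)) = (1 + 300842)/(-275423 + 20) = 300843/(-275403) = 300843*(-1/275403) = -100281/91801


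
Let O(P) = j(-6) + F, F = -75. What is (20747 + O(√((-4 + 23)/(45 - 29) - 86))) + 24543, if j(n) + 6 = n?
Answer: 45203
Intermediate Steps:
j(n) = -6 + n
O(P) = -87 (O(P) = (-6 - 6) - 75 = -12 - 75 = -87)
(20747 + O(√((-4 + 23)/(45 - 29) - 86))) + 24543 = (20747 - 87) + 24543 = 20660 + 24543 = 45203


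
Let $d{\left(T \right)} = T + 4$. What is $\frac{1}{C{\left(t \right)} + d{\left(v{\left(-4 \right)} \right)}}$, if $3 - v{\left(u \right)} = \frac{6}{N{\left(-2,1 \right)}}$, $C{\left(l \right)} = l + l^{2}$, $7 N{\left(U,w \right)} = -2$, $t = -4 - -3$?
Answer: $\frac{1}{28} \approx 0.035714$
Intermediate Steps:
$t = -1$ ($t = -4 + 3 = -1$)
$N{\left(U,w \right)} = - \frac{2}{7}$ ($N{\left(U,w \right)} = \frac{1}{7} \left(-2\right) = - \frac{2}{7}$)
$v{\left(u \right)} = 24$ ($v{\left(u \right)} = 3 - \frac{6}{- \frac{2}{7}} = 3 - 6 \left(- \frac{7}{2}\right) = 3 - -21 = 3 + 21 = 24$)
$d{\left(T \right)} = 4 + T$
$\frac{1}{C{\left(t \right)} + d{\left(v{\left(-4 \right)} \right)}} = \frac{1}{- (1 - 1) + \left(4 + 24\right)} = \frac{1}{\left(-1\right) 0 + 28} = \frac{1}{0 + 28} = \frac{1}{28}$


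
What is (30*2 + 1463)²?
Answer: 2319529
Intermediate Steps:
(30*2 + 1463)² = (60 + 1463)² = 1523² = 2319529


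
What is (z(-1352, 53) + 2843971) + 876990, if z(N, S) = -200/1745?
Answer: 1298615349/349 ≈ 3.7210e+6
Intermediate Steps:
z(N, S) = -40/349 (z(N, S) = -200*1/1745 = -40/349)
(z(-1352, 53) + 2843971) + 876990 = (-40/349 + 2843971) + 876990 = 992545839/349 + 876990 = 1298615349/349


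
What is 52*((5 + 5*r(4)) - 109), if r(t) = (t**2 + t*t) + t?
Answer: 3952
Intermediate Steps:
r(t) = t + 2*t**2 (r(t) = (t**2 + t**2) + t = 2*t**2 + t = t + 2*t**2)
52*((5 + 5*r(4)) - 109) = 52*((5 + 5*(4*(1 + 2*4))) - 109) = 52*((5 + 5*(4*(1 + 8))) - 109) = 52*((5 + 5*(4*9)) - 109) = 52*((5 + 5*36) - 109) = 52*((5 + 180) - 109) = 52*(185 - 109) = 52*76 = 3952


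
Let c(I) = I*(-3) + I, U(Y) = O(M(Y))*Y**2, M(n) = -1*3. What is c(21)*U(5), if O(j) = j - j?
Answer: 0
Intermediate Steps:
M(n) = -3
O(j) = 0
U(Y) = 0 (U(Y) = 0*Y**2 = 0)
c(I) = -2*I (c(I) = -3*I + I = -2*I)
c(21)*U(5) = -2*21*0 = -42*0 = 0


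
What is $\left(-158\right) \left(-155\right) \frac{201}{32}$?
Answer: $\frac{2461245}{16} \approx 1.5383 \cdot 10^{5}$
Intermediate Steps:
$\left(-158\right) \left(-155\right) \frac{201}{32} = 24490 \cdot 201 \cdot \frac{1}{32} = 24490 \cdot \frac{201}{32} = \frac{2461245}{16}$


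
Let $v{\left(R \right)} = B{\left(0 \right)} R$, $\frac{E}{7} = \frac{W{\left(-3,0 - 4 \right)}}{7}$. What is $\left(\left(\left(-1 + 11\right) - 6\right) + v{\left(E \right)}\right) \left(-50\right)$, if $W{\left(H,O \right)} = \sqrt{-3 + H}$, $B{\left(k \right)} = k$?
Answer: $-200$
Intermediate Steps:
$E = i \sqrt{6}$ ($E = 7 \frac{\sqrt{-3 - 3}}{7} = 7 \sqrt{-6} \cdot \frac{1}{7} = 7 i \sqrt{6} \cdot \frac{1}{7} = 7 \frac{i \sqrt{6}}{7} = i \sqrt{6} \approx 2.4495 i$)
$v{\left(R \right)} = 0$ ($v{\left(R \right)} = 0 R = 0$)
$\left(\left(\left(-1 + 11\right) - 6\right) + v{\left(E \right)}\right) \left(-50\right) = \left(\left(\left(-1 + 11\right) - 6\right) + 0\right) \left(-50\right) = \left(\left(10 - 6\right) + 0\right) \left(-50\right) = \left(4 + 0\right) \left(-50\right) = 4 \left(-50\right) = -200$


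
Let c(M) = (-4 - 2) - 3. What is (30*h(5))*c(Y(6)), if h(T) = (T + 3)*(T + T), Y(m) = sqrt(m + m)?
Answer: -21600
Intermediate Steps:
Y(m) = sqrt(2)*sqrt(m) (Y(m) = sqrt(2*m) = sqrt(2)*sqrt(m))
h(T) = 2*T*(3 + T) (h(T) = (3 + T)*(2*T) = 2*T*(3 + T))
c(M) = -9 (c(M) = -6 - 3 = -9)
(30*h(5))*c(Y(6)) = (30*(2*5*(3 + 5)))*(-9) = (30*(2*5*8))*(-9) = (30*80)*(-9) = 2400*(-9) = -21600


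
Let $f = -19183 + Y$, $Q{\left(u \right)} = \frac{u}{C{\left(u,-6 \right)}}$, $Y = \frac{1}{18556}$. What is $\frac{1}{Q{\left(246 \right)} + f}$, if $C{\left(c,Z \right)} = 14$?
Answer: $- \frac{129892}{2489435841} \approx -5.2177 \cdot 10^{-5}$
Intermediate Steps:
$Y = \frac{1}{18556} \approx 5.3891 \cdot 10^{-5}$
$Q{\left(u \right)} = \frac{u}{14}$
$f = - \frac{355959747}{18556}$ ($f = -19183 + \frac{1}{18556} = - \frac{355959747}{18556} \approx -19183.0$)
$\frac{1}{Q{\left(246 \right)} + f} = \frac{1}{\frac{1}{14} \cdot 246 - \frac{355959747}{18556}} = \frac{1}{\frac{123}{7} - \frac{355959747}{18556}} = \frac{1}{- \frac{2489435841}{129892}} = - \frac{129892}{2489435841}$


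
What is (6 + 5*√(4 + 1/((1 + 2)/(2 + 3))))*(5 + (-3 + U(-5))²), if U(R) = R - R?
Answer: 84 + 70*√51/3 ≈ 250.63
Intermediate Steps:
U(R) = 0
(6 + 5*√(4 + 1/((1 + 2)/(2 + 3))))*(5 + (-3 + U(-5))²) = (6 + 5*√(4 + 1/((1 + 2)/(2 + 3))))*(5 + (-3 + 0)²) = (6 + 5*√(4 + 1/(3/5)))*(5 + (-3)²) = (6 + 5*√(4 + 1/(3*(⅕))))*(5 + 9) = (6 + 5*√(4 + 1/(⅗)))*14 = (6 + 5*√(4 + 5/3))*14 = (6 + 5*√(17/3))*14 = (6 + 5*(√51/3))*14 = (6 + 5*√51/3)*14 = 84 + 70*√51/3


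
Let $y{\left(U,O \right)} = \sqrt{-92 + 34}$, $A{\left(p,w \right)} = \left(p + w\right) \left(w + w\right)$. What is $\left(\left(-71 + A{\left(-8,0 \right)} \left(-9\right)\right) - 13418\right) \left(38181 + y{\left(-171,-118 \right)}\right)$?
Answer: $-515023509 - 13489 i \sqrt{58} \approx -5.1502 \cdot 10^{8} - 1.0273 \cdot 10^{5} i$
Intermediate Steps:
$A{\left(p,w \right)} = 2 w \left(p + w\right)$ ($A{\left(p,w \right)} = \left(p + w\right) 2 w = 2 w \left(p + w\right)$)
$y{\left(U,O \right)} = i \sqrt{58}$ ($y{\left(U,O \right)} = \sqrt{-58} = i \sqrt{58}$)
$\left(\left(-71 + A{\left(-8,0 \right)} \left(-9\right)\right) - 13418\right) \left(38181 + y{\left(-171,-118 \right)}\right) = \left(\left(-71 + 2 \cdot 0 \left(-8 + 0\right) \left(-9\right)\right) - 13418\right) \left(38181 + i \sqrt{58}\right) = \left(\left(-71 + 2 \cdot 0 \left(-8\right) \left(-9\right)\right) - 13418\right) \left(38181 + i \sqrt{58}\right) = \left(\left(-71 + 0 \left(-9\right)\right) - 13418\right) \left(38181 + i \sqrt{58}\right) = \left(\left(-71 + 0\right) - 13418\right) \left(38181 + i \sqrt{58}\right) = \left(-71 - 13418\right) \left(38181 + i \sqrt{58}\right) = - 13489 \left(38181 + i \sqrt{58}\right) = -515023509 - 13489 i \sqrt{58}$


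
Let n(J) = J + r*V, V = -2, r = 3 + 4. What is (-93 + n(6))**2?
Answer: 10201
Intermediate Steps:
r = 7
n(J) = -14 + J (n(J) = J + 7*(-2) = J - 14 = -14 + J)
(-93 + n(6))**2 = (-93 + (-14 + 6))**2 = (-93 - 8)**2 = (-101)**2 = 10201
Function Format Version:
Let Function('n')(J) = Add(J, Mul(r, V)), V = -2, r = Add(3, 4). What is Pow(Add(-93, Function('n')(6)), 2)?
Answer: 10201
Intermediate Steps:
r = 7
Function('n')(J) = Add(-14, J) (Function('n')(J) = Add(J, Mul(7, -2)) = Add(J, -14) = Add(-14, J))
Pow(Add(-93, Function('n')(6)), 2) = Pow(Add(-93, Add(-14, 6)), 2) = Pow(Add(-93, -8), 2) = Pow(-101, 2) = 10201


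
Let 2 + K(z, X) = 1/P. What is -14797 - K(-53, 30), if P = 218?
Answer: -3225311/218 ≈ -14795.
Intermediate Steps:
K(z, X) = -435/218 (K(z, X) = -2 + 1/218 = -435/218)
-14797 - K(-53, 30) = -14797 - 1*(-435/218) = -14797 + 435/218 = -3225311/218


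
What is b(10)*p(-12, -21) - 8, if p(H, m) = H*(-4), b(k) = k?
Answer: 472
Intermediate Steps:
p(H, m) = -4*H
b(10)*p(-12, -21) - 8 = 10*(-4*(-12)) - 8 = 10*48 - 8 = 480 - 8 = 472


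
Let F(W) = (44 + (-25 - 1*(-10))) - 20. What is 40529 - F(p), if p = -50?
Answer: 40520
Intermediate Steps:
F(W) = 9 (F(W) = (44 + (-25 + 10)) - 20 = (44 - 15) - 20 = 29 - 20 = 9)
40529 - F(p) = 40529 - 1*9 = 40529 - 9 = 40520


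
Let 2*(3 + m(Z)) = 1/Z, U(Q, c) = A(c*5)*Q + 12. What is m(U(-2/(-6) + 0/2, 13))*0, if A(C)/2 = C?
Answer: 0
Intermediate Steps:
A(C) = 2*C
U(Q, c) = 12 + 10*Q*c (U(Q, c) = (2*(c*5))*Q + 12 = (2*(5*c))*Q + 12 = (10*c)*Q + 12 = 10*Q*c + 12 = 12 + 10*Q*c)
m(Z) = -3 + 1/(2*Z)
m(U(-2/(-6) + 0/2, 13))*0 = (-3 + 1/(2*(12 + 10*(-2/(-6) + 0/2)*13)))*0 = (-3 + 1/(2*(12 + 10*(-2*(-⅙) + 0*(½))*13)))*0 = (-3 + 1/(2*(12 + 10*(⅓ + 0)*13)))*0 = (-3 + 1/(2*(12 + 10*(⅓)*13)))*0 = (-3 + 1/(2*(12 + 130/3)))*0 = (-3 + 1/(2*(166/3)))*0 = (-3 + (½)*(3/166))*0 = (-3 + 3/332)*0 = -993/332*0 = 0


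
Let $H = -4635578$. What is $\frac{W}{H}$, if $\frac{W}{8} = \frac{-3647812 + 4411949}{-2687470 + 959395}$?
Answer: $\frac{3056548}{4005313226175} \approx 7.6312 \cdot 10^{-7}$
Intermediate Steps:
$W = - \frac{6113096}{1728075}$ ($W = 8 \frac{-3647812 + 4411949}{-2687470 + 959395} = 8 \frac{764137}{-1728075} = 8 \cdot 764137 \left(- \frac{1}{1728075}\right) = 8 \left(- \frac{764137}{1728075}\right) = - \frac{6113096}{1728075} \approx -3.5375$)
$\frac{W}{H} = - \frac{6113096}{1728075 \left(-4635578\right)} = \left(- \frac{6113096}{1728075}\right) \left(- \frac{1}{4635578}\right) = \frac{3056548}{4005313226175}$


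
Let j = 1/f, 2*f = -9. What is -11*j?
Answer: 22/9 ≈ 2.4444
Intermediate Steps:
f = -9/2 (f = (½)*(-9) = -9/2 ≈ -4.5000)
j = -2/9 (j = 1/(-9/2) = -2/9 ≈ -0.22222)
-11*j = -11*(-2/9) = 22/9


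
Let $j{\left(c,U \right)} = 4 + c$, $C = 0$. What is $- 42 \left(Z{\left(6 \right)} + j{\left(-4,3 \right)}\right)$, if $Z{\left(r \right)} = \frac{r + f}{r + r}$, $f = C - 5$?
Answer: $- \frac{7}{2} \approx -3.5$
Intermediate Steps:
$f = -5$ ($f = 0 - 5 = -5$)
$Z{\left(r \right)} = \frac{-5 + r}{2 r}$ ($Z{\left(r \right)} = \frac{r - 5}{r + r} = \frac{-5 + r}{2 r}$)
$- 42 \left(Z{\left(6 \right)} + j{\left(-4,3 \right)}\right) = - 42 \left(\frac{-5 + 6}{2 \cdot 6} + \left(4 - 4\right)\right) = - 42 \left(\frac{1}{2} \cdot \frac{1}{6} \cdot 1 + 0\right) = - 42 \left(\frac{1}{12} + 0\right) = \left(-42\right) \frac{1}{12} = - \frac{7}{2}$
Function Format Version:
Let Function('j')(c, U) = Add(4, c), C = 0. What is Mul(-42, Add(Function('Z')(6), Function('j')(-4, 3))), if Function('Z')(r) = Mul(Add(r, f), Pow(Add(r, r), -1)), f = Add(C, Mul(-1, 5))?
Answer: Rational(-7, 2) ≈ -3.5000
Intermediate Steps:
f = -5 (f = Add(0, Mul(-1, 5)) = Add(0, -5) = -5)
Function('Z')(r) = Mul(Rational(1, 2), Pow(r, -1), Add(-5, r)) (Function('Z')(r) = Mul(Add(r, -5), Pow(Add(r, r), -1)) = Mul(Add(-5, r), Pow(Mul(2, r), -1)) = Mul(Add(-5, r), Mul(Rational(1, 2), Pow(r, -1))) = Mul(Rational(1, 2), Pow(r, -1), Add(-5, r)))
Mul(-42, Add(Function('Z')(6), Function('j')(-4, 3))) = Mul(-42, Add(Mul(Rational(1, 2), Pow(6, -1), Add(-5, 6)), Add(4, -4))) = Mul(-42, Add(Mul(Rational(1, 2), Rational(1, 6), 1), 0)) = Mul(-42, Add(Rational(1, 12), 0)) = Mul(-42, Rational(1, 12)) = Rational(-7, 2)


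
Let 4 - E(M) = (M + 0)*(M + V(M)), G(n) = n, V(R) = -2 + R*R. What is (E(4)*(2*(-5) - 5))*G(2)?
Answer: 2040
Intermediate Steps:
V(R) = -2 + R**2
E(M) = 4 - M*(-2 + M + M**2) (E(M) = 4 - (M + 0)*(M + (-2 + M**2)) = 4 - M*(-2 + M + M**2))
(E(4)*(2*(-5) - 5))*G(2) = ((4 - 1*4**2 - 1*4*(-2 + 4**2))*(2*(-5) - 5))*2 = ((4 - 1*16 - 1*4*(-2 + 16))*(-10 - 5))*2 = ((4 - 16 - 1*4*14)*(-15))*2 = ((4 - 16 - 56)*(-15))*2 = -68*(-15)*2 = 1020*2 = 2040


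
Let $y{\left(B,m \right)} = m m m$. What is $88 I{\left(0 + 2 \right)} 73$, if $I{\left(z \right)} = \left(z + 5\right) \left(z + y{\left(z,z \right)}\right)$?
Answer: $449680$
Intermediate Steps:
$y{\left(B,m \right)} = m^{3}$ ($y{\left(B,m \right)} = m^{2} m = m^{3}$)
$I{\left(z \right)} = \left(5 + z\right) \left(z + z^{3}\right)$ ($I{\left(z \right)} = \left(z + 5\right) \left(z + z^{3}\right) = \left(5 + z\right) \left(z + z^{3}\right)$)
$88 I{\left(0 + 2 \right)} 73 = 88 \left(0 + 2\right) \left(5 + \left(0 + 2\right) + \left(0 + 2\right)^{3} + 5 \left(0 + 2\right)^{2}\right) 73 = 88 \cdot 2 \left(5 + 2 + 2^{3} + 5 \cdot 2^{2}\right) 73 = 88 \cdot 2 \left(5 + 2 + 8 + 5 \cdot 4\right) 73 = 88 \cdot 2 \left(5 + 2 + 8 + 20\right) 73 = 88 \cdot 2 \cdot 35 \cdot 73 = 88 \cdot 70 \cdot 73 = 6160 \cdot 73 = 449680$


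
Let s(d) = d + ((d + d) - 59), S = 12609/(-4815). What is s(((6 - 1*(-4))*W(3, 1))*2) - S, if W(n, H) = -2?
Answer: -94364/535 ≈ -176.38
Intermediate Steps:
S = -1401/535 (S = 12609*(-1/4815) = -1401/535 ≈ -2.6187)
s(d) = -59 + 3*d (s(d) = d + (2*d - 59) = d + (-59 + 2*d) = -59 + 3*d)
s(((6 - 1*(-4))*W(3, 1))*2) - S = (-59 + 3*(((6 - 1*(-4))*(-2))*2)) - 1*(-1401/535) = (-59 + 3*(((6 + 4)*(-2))*2)) + 1401/535 = (-59 + 3*((10*(-2))*2)) + 1401/535 = (-59 + 3*(-20*2)) + 1401/535 = (-59 + 3*(-40)) + 1401/535 = (-59 - 120) + 1401/535 = -179 + 1401/535 = -94364/535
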